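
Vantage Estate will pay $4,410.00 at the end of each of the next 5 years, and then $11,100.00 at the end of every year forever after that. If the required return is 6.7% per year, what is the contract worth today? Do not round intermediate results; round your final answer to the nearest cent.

$138019.57

PV of 5-year annuity: $4,410.00 × [1 − (1+0.067)^−5] / 0.067 = 18228.04802
Perpetuity value at year 5: $11,100.00 / 0.067 = 165671.64179
PV of perpetuity: 165671.64179 / (1+0.067)^5 = 119791.52093
Total PV = 18228.04802 + 119791.52093 = 138019.56895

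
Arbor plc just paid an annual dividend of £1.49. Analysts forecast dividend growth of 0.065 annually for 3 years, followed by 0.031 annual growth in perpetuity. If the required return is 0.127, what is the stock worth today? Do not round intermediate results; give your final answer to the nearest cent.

D_1 = 1.58685
D_2 = 1.69000
D_3 = 1.79984
Terminal value at year 3: TV = D_3×(1+g_2)/(r−g_2) = 1.85564/0.096 = 19.32958
P_0 = D_1/(1+r)^1 + D_2/(1+r)^2 + D_3/(1+r)^3 + TV/(1+r)^3
    = 1.40803 + 1.33057 + 1.25737 + 13.50364 = 17.49961

£17.50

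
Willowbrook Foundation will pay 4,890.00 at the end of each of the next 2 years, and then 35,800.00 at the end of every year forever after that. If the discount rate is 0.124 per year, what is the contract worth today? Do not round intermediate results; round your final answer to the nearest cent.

PV of 2-year annuity: 4,890.00 × [1 − (1+0.124)^−2] / 0.124 = 8221.11549
Perpetuity value at year 2: 35,800.00 / 0.124 = 288709.67742
PV of perpetuity: 288709.67742 / (1+0.124)^2 = 228522.36976
Total PV = 8221.11549 + 228522.36976 = 236743.48525

236743.49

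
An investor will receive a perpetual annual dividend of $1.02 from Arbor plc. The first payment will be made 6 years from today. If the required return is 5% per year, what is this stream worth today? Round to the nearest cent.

$15.98

Value at end of year 5: C / r = $1.02 / 0.05 = $20.4000
Discount to today: PV = $20.4000 / (1 + 0.05)^5 = $20.4000 / 1.276282 = $15.98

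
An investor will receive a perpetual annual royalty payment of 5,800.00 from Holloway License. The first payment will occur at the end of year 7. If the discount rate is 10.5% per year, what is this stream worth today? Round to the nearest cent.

Value at end of year 6: C / r = 5,800.00 / 0.105 = 55,238.0952
Discount to today: PV = 55,238.0952 / (1 + 0.105)^6 = 55,238.0952 / 1.820429 = 30,343.45

30343.45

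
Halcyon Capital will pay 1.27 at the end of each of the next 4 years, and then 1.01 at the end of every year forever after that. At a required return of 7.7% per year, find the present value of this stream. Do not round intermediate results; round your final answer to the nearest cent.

PV of 4-year annuity: 1.27 × [1 − (1+0.077)^−4] / 0.077 = 4.23464
Perpetuity value at year 4: 1.01 / 0.077 = 13.11688
PV of perpetuity: 13.11688 / (1+0.077)^4 = 9.74917
Total PV = 4.23464 + 9.74917 = 13.98382

13.98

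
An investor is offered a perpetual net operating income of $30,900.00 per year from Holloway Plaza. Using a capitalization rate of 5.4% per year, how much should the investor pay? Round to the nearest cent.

Level perpetuity: PV = C / r = $30,900.00 / 0.054 = $572,222.22

$572222.22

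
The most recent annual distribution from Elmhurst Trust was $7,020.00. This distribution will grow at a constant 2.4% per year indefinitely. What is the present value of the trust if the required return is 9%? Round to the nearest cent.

D₁ = D₀ × (1 + g) = $7,020.00 × 1.024 = $7,188.4800
Growing perpetuity: P = D₁ / (r − g) = $7,188.4800 / (0.09 − 0.024) = $108,916.36

$108916.36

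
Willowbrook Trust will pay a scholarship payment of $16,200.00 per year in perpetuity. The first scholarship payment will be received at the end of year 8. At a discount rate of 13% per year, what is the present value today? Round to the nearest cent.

Value at end of year 7: C / r = $16,200.00 / 0.13 = $124,615.3846
Discount to today: PV = $124,615.3846 / (1 + 0.13)^7 = $124,615.3846 / 2.352605 = $52,969.10

$52969.10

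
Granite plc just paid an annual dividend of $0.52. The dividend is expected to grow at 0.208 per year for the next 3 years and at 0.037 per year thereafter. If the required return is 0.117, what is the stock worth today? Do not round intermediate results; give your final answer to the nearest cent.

D_1 = 0.62816
D_2 = 0.75882
D_3 = 0.91665
Terminal value at year 3: TV = D_3×(1+g_2)/(r−g_2) = 0.95057/0.08 = 11.88209
P_0 = D_1/(1+r)^1 + D_2/(1+r)^2 + D_3/(1+r)^3 + TV/(1+r)^3
    = 0.56236 + 0.60818 + 0.65773 + 8.52577 = 10.35403

$10.35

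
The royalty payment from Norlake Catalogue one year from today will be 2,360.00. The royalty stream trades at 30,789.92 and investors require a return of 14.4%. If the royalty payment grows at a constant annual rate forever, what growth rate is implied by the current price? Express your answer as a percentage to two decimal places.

P = D₁/(r−g) ⇒ g = r − D₁/P = 0.144 − 2,360.00/30,789.92 = 0.067352

6.74%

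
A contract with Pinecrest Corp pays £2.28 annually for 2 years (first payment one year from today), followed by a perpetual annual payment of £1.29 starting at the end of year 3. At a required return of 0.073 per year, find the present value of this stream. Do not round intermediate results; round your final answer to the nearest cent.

£19.45

PV of 2-year annuity: £2.28 × [1 − (1+0.073)^−2] / 0.073 = 4.10520
Perpetuity value at year 2: £1.29 / 0.073 = 17.67123
PV of perpetuity: 17.67123 / (1+0.073)^2 = 15.34855
Total PV = 4.10520 + 15.34855 = 19.45376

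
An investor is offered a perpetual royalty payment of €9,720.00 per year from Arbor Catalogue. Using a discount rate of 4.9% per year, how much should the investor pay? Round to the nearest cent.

Level perpetuity: PV = C / r = €9,720.00 / 0.049 = €198,367.35

€198367.35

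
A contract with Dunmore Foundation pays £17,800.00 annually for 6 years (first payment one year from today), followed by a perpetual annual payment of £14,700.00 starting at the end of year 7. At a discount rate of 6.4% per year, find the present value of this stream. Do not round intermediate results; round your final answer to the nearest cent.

£244741.49

PV of 6-year annuity: £17,800.00 × [1 − (1+0.064)^−6] / 0.064 = 86439.05927
Perpetuity value at year 6: £14,700.00 / 0.064 = 229687.50000
PV of perpetuity: 229687.50000 / (1+0.064)^6 = 158302.43420
Total PV = 86439.05927 + 158302.43420 = 244741.49347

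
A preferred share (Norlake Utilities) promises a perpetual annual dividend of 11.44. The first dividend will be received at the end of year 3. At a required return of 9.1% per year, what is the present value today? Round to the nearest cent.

105.62

Value at end of year 2: C / r = 11.44 / 0.091 = 125.7143
Discount to today: PV = 125.7143 / (1 + 0.091)^2 = 125.7143 / 1.190281 = 105.62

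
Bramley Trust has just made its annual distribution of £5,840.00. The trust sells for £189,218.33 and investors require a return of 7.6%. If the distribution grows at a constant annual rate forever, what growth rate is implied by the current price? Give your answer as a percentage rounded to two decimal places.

4.38%

P = D₀(1+g)/(r−g) ⇒ P(r−g) = D₀(1+g) ⇒ g(P+D₀) = P·r − D₀
g = (P·r − D₀)/(P + D₀) = (£189,218.33×0.076 − £5,840.00) / (£189,218.33 + £5,840.00) = 0.043785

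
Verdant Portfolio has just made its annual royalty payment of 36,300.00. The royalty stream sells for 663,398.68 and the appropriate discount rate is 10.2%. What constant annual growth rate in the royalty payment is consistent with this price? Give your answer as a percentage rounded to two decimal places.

P = D₀(1+g)/(r−g) ⇒ P(r−g) = D₀(1+g) ⇒ g(P+D₀) = P·r − D₀
g = (P·r − D₀)/(P + D₀) = (663,398.68×0.102 − 36,300.00) / (663,398.68 + 36,300.00) = 0.044829

4.48%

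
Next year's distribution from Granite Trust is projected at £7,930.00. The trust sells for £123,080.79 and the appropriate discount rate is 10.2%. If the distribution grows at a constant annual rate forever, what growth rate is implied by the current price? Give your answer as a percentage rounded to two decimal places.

3.76%

P = D₁/(r−g) ⇒ g = r − D₁/P = 0.102 − £7,930.00/£123,080.79 = 0.037571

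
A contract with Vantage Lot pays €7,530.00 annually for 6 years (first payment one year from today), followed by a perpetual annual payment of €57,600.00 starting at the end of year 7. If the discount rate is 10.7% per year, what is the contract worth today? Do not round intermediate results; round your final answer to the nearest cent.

PV of 6-year annuity: €7,530.00 × [1 − (1+0.107)^−6] / 0.107 = 32133.16350
Perpetuity value at year 6: €57,600.00 / 0.107 = 538317.75701
PV of perpetuity: 538317.75701 / (1+0.107)^6 = 292518.25935
Total PV = 32133.16350 + 292518.25935 = 324651.42285

€324651.42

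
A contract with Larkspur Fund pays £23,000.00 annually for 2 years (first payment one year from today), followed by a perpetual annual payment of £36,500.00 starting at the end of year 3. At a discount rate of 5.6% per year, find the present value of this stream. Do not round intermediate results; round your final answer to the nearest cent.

£626895.48

PV of 2-year annuity: £23,000.00 × [1 − (1+0.056)^−2] / 0.056 = 42405.58999
Perpetuity value at year 2: £36,500.00 / 0.056 = 651785.71429
PV of perpetuity: 651785.71429 / (1+0.056)^2 = 584489.88669
Total PV = 42405.58999 + 584489.88669 = 626895.47668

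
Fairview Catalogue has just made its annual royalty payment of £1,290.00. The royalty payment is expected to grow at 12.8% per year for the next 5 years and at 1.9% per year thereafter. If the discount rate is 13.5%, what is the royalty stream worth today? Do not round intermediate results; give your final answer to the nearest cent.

£17318.46

D_1 = 1455.12000
D_2 = 1641.37536
D_3 = 1851.47141
D_4 = 2088.45975
D_5 = 2355.78259
Terminal value at year 5: TV = D_5×(1+g_2)/(r−g_2) = 2400.54246/0.116 = 20694.33158
P_0 = D_1/(1+r)^1 + D_2/(1+r)^2 + D_3/(1+r)^3 + D_4/(1+r)^4 + D_5/(1+r)^5 + TV/(1+r)^5
    = 1282.04405 + 1274.13717 + 1266.27906 + 1258.46941 + 1250.70792 + 10986.82218 = 17318.45980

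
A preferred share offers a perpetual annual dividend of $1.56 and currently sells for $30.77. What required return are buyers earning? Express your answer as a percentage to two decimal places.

5.07%

P = C/r ⇒ r = C/P = $1.56/$30.77 = 0.050699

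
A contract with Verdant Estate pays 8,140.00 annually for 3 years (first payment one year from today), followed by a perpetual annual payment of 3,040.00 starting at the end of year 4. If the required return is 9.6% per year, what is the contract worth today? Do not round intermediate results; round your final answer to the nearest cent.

44439.46

PV of 3-year annuity: 8,140.00 × [1 − (1+0.096)^−3] / 0.096 = 20386.38122
Perpetuity value at year 3: 3,040.00 / 0.096 = 31666.66667
PV of perpetuity: 31666.66667 / (1+0.096)^3 = 24053.07958
Total PV = 20386.38122 + 24053.07958 = 44439.46079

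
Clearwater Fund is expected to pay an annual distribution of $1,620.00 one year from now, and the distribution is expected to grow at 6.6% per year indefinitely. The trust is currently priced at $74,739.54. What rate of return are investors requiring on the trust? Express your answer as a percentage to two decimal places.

8.77%

P = D₁/(r − g) ⇒ r = D₁/P + g = $1,620.0000/$74,739.54 + 0.066 = 0.021675 + 0.066 = 0.087675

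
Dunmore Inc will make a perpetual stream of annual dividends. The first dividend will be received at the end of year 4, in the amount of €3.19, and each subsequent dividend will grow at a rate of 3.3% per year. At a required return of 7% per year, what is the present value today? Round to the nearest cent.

€70.38

Value at end of year 3: C₁ / (r − g) = €3.19 / (0.07 − 0.033) = €86.2162
Discount to today: PV = €86.2162 / (1 + 0.07)^3 = €86.2162 / 1.225043 = €70.38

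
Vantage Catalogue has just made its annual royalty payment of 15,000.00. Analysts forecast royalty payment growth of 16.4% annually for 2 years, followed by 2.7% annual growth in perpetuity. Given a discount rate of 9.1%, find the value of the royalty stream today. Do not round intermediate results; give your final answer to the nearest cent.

D_1 = 17460.00000
D_2 = 20323.44000
Terminal value at year 2: TV = D_2×(1+g_2)/(r−g_2) = 20872.17288/0.064 = 326127.70125
P_0 = D_1/(1+r)^1 + D_2/(1+r)^2 + TV/(1+r)^2
    = 16003.66636 + 17074.48913 + 273992.19281 = 307070.34830

307070.35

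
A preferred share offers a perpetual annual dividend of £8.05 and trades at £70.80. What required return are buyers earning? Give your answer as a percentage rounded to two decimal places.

11.37%

P = C/r ⇒ r = C/P = £8.05/£70.80 = 0.113701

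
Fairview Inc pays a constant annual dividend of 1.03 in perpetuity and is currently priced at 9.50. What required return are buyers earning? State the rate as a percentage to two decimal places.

10.84%

P = C/r ⇒ r = C/P = 1.03/9.50 = 0.108421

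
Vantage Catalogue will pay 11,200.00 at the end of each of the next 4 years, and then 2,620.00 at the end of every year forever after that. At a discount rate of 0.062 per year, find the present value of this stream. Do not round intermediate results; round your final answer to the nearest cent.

PV of 4-year annuity: 11,200.00 × [1 − (1+0.062)^−4] / 0.062 = 38632.10757
Perpetuity value at year 4: 2,620.00 / 0.062 = 42258.06452
PV of perpetuity: 42258.06452 / (1+0.062)^4 = 33220.91078
Total PV = 38632.10757 + 33220.91078 = 71853.01835

71853.02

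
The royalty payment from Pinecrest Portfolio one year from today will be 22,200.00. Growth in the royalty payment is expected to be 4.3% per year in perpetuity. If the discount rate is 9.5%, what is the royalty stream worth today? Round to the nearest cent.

426923.08

Growing perpetuity: P = D₁ / (r − g) = 22,200.0000 / (0.095 − 0.043) = 426,923.08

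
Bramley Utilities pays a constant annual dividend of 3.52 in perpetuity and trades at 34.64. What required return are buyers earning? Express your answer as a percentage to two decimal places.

10.16%

P = C/r ⇒ r = C/P = 3.52/34.64 = 0.101617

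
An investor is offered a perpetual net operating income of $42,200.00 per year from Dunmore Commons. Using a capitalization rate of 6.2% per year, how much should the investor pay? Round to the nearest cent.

Level perpetuity: PV = C / r = $42,200.00 / 0.062 = $680,645.16

$680645.16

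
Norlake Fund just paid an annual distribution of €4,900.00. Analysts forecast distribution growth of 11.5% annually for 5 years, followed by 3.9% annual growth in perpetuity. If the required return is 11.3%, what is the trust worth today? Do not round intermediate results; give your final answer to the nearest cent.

D_1 = 5463.50000
D_2 = 6091.80250
D_3 = 6792.35979
D_4 = 7573.48116
D_5 = 8444.43150
Terminal value at year 5: TV = D_5×(1+g_2)/(r−g_2) = 8773.76433/0.074 = 118564.38277
P_0 = D_1/(1+r)^1 + D_2/(1+r)^2 + D_3/(1+r)^3 + D_4/(1+r)^4 + D_5/(1+r)^5 + TV/(1+r)^5
    = 4908.80503 + 4917.62589 + 4926.46259 + 4935.31517 + 4944.18366 + 69419.01117 = 94051.40351

€94051.40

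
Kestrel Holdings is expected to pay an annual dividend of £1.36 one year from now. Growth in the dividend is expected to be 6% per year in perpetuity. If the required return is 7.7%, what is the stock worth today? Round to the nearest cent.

£80.00

Growing perpetuity: P = D₁ / (r − g) = £1.3600 / (0.077 − 0.06) = £80.00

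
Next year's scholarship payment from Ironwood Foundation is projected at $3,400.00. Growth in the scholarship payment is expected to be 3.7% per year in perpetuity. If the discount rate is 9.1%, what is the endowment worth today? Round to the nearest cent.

Growing perpetuity: P = D₁ / (r − g) = $3,400.0000 / (0.091 − 0.037) = $62,962.96

$62962.96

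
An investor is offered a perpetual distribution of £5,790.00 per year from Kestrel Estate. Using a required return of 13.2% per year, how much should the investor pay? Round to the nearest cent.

Level perpetuity: PV = C / r = £5,790.00 / 0.132 = £43,863.64

£43863.64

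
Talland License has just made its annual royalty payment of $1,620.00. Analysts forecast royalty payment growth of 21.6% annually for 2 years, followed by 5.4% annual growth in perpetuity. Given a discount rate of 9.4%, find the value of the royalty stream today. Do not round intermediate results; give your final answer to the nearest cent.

$56540.67

D_1 = 1969.92000
D_2 = 2395.42272
Terminal value at year 2: TV = D_2×(1+g_2)/(r−g_2) = 2524.77555/0.04 = 63119.38867
P_0 = D_1/(1+r)^1 + D_2/(1+r)^2 + TV/(1+r)^2
    = 1800.65814 + 2001.46279 + 52738.54452 = 56540.66545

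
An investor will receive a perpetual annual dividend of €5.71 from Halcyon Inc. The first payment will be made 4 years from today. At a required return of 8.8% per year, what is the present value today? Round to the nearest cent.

€50.38

Value at end of year 3: C / r = €5.71 / 0.088 = €64.8864
Discount to today: PV = €64.8864 / (1 + 0.088)^3 = €64.8864 / 1.287913 = €50.38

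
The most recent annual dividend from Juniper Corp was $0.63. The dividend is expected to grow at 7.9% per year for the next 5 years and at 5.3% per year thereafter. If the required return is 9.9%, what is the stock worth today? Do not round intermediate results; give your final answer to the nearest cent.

D_1 = 0.67977
D_2 = 0.73347
D_3 = 0.79142
D_4 = 0.85394
D_5 = 0.92140
Terminal value at year 5: TV = D_5×(1+g_2)/(r−g_2) = 0.97023/0.046 = 21.09203
P_0 = D_1/(1+r)^1 + D_2/(1+r)^2 + D_3/(1+r)^3 + D_4/(1+r)^4 + D_5/(1+r)^5 + TV/(1+r)^5
    = 0.61854 + 0.60728 + 0.59623 + 0.58538 + 0.57472 + 13.15618 = 16.13832

$16.14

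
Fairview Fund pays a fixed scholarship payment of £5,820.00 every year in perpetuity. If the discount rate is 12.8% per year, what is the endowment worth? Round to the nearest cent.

£45468.75

Level perpetuity: PV = C / r = £5,820.00 / 0.128 = £45,468.75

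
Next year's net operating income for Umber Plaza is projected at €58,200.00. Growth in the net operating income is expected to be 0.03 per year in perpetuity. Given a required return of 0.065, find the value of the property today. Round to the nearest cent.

Growing perpetuity: P = D₁ / (r − g) = €58,200.0000 / (0.065 − 0.03) = €1,662,857.14

€1662857.14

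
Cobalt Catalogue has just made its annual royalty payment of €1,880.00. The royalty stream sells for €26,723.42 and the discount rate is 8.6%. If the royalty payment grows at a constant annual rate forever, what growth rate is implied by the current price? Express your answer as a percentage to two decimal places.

1.46%

P = D₀(1+g)/(r−g) ⇒ P(r−g) = D₀(1+g) ⇒ g(P+D₀) = P·r − D₀
g = (P·r − D₀)/(P + D₀) = (€26,723.42×0.086 − €1,880.00) / (€26,723.42 + €1,880.00) = 0.014621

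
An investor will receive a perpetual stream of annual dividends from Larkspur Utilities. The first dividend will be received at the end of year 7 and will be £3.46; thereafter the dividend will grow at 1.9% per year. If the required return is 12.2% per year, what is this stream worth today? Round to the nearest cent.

Value at end of year 6: C₁ / (r − g) = £3.46 / (0.122 − 0.019) = £33.5922
Discount to today: PV = £33.5922 / (1 + 0.122)^6 = £33.5922 / 1.995065 = £16.84

£16.84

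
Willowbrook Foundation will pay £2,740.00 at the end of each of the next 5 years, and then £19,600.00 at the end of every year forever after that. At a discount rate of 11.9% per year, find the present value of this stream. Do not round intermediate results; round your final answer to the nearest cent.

£103778.49

PV of 5-year annuity: £2,740.00 × [1 − (1+0.119)^−5] / 0.119 = 9901.60453
Perpetuity value at year 5: £19,600.00 / 0.119 = 164705.88235
PV of perpetuity: 164705.88235 / (1+0.119)^5 = 93876.88647
Total PV = 9901.60453 + 93876.88647 = 103778.49100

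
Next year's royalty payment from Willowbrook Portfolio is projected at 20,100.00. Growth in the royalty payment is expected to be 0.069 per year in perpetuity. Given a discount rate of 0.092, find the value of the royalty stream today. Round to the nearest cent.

873913.04

Growing perpetuity: P = D₁ / (r − g) = 20,100.0000 / (0.092 − 0.069) = 873,913.04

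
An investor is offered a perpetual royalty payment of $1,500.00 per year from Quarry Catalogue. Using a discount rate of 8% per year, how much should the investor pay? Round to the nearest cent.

Level perpetuity: PV = C / r = $1,500.00 / 0.08 = $18,750.00

$18750.00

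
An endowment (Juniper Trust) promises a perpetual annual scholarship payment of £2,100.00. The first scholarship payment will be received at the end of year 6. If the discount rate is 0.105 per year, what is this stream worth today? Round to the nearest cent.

Value at end of year 5: C / r = £2,100.00 / 0.105 = £20,000.0000
Discount to today: PV = £20,000.0000 / (1 + 0.105)^5 = £20,000.0000 / 1.647447 = £12,140.00

£12140.00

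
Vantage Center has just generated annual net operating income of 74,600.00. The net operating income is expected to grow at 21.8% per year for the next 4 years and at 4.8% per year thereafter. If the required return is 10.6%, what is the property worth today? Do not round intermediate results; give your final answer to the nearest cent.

2364615.39

D_1 = 90862.80000
D_2 = 110670.89040
D_3 = 134797.14451
D_4 = 164182.92201
Terminal value at year 4: TV = D_4×(1+g_2)/(r−g_2) = 172063.70227/0.058 = 2966615.55631
P_0 = D_1/(1+r)^1 + D_2/(1+r)^2 + D_3/(1+r)^3 + D_4/(1+r)^4 + TV/(1+r)^4
    = 82154.43038 + 90473.86637 + 99635.77689 + 109725.47581 + 1982625.83879 = 2364615.38824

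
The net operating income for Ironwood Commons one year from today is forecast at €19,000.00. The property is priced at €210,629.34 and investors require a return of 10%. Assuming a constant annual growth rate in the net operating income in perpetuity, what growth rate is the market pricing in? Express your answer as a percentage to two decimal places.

0.98%

P = D₁/(r−g) ⇒ g = r − D₁/P = 0.1 − €19,000.00/€210,629.34 = 0.009794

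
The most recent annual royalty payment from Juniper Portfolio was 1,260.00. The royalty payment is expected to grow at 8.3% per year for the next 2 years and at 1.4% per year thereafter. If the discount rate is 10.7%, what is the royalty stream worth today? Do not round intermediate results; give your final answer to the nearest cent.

D_1 = 1364.58000
D_2 = 1477.84014
Terminal value at year 2: TV = D_2×(1+g_2)/(r−g_2) = 1498.52990/0.093 = 16113.22475
P_0 = D_1/(1+r)^1 + D_2/(1+r)^2 + TV/(1+r)^2
    = 1232.68293 + 1205.95809 + 13148.83341 = 15587.47443

15587.47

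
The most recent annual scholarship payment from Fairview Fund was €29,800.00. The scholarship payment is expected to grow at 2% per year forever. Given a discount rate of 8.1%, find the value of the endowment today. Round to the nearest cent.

€498295.08

D₁ = D₀ × (1 + g) = €29,800.00 × 1.02 = €30,396.0000
Growing perpetuity: P = D₁ / (r − g) = €30,396.0000 / (0.081 − 0.02) = €498,295.08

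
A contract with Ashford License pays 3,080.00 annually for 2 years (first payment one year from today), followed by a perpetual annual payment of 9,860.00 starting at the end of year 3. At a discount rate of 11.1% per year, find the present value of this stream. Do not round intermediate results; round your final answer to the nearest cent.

77233.32

PV of 2-year annuity: 3,080.00 × [1 − (1+0.111)^−2] / 0.111 = 5267.57626
Perpetuity value at year 2: 9,860.00 / 0.111 = 88828.82883
PV of perpetuity: 88828.82883 / (1+0.111)^2 = 71965.74378
Total PV = 5267.57626 + 71965.74378 = 77233.32004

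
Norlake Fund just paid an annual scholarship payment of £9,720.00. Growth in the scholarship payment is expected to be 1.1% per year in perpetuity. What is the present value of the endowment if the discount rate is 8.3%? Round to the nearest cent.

£136485.00

D₁ = D₀ × (1 + g) = £9,720.00 × 1.011 = £9,826.9200
Growing perpetuity: P = D₁ / (r − g) = £9,826.9200 / (0.083 − 0.011) = £136,485.00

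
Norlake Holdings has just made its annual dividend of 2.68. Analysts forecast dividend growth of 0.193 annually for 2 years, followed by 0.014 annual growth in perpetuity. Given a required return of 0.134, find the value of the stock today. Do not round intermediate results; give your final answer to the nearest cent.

D_1 = 3.19724
D_2 = 3.81431
Terminal value at year 2: TV = D_2×(1+g_2)/(r−g_2) = 3.86771/0.12 = 32.23090
P_0 = D_1/(1+r)^1 + D_2/(1+r)^2 + TV/(1+r)^2
    = 2.81944 + 2.96613 + 25.06376 = 30.84932

30.85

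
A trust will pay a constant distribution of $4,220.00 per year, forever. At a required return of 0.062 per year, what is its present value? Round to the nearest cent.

Level perpetuity: PV = C / r = $4,220.00 / 0.062 = $68,064.52

$68064.52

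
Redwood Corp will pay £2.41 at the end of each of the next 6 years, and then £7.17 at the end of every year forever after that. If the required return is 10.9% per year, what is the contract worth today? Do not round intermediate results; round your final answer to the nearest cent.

£45.58

PV of 6-year annuity: £2.41 × [1 − (1+0.109)^−6] / 0.109 = 10.22503
Perpetuity value at year 6: £7.17 / 0.109 = 65.77982
PV of perpetuity: 65.77982 / (1+0.109)^6 = 35.35928
Total PV = 10.22503 + 35.35928 = 45.58431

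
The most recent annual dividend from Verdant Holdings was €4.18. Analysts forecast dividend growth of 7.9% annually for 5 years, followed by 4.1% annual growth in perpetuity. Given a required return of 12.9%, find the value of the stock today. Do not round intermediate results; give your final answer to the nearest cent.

D_1 = 4.51022
D_2 = 4.86653
D_3 = 5.25098
D_4 = 5.66581
D_5 = 6.11341
Terminal value at year 5: TV = D_5×(1+g_2)/(r−g_2) = 6.36406/0.088 = 72.31886
P_0 = D_1/(1+r)^1 + D_2/(1+r)^2 + D_3/(1+r)^3 + D_4/(1+r)^4 + D_5/(1+r)^5 + TV/(1+r)^5
    = 3.99488 + 3.81796 + 3.64887 + 3.48728 + 3.33283 + 39.42592 = 57.70775

€57.71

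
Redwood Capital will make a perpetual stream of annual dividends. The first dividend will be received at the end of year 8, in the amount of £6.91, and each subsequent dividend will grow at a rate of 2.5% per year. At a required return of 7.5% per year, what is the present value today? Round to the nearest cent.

£83.30

Value at end of year 7: C₁ / (r − g) = £6.91 / (0.075 − 0.025) = £138.2000
Discount to today: PV = £138.2000 / (1 + 0.075)^7 = £138.2000 / 1.659049 = £83.30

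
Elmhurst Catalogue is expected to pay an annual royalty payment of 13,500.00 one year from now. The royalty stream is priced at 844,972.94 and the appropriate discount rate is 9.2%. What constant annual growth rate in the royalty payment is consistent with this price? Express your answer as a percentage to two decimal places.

7.60%

P = D₁/(r−g) ⇒ g = r − D₁/P = 0.092 − 13,500.00/844,972.94 = 0.076023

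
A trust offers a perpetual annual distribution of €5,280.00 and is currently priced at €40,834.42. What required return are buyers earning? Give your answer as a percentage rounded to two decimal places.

P = C/r ⇒ r = C/P = €5,280.00/€40,834.42 = 0.129303

12.93%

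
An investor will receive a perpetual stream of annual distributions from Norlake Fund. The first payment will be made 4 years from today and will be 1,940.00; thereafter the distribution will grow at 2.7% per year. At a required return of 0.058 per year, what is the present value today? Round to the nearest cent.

Value at end of year 3: C₁ / (r − g) = 1,940.00 / (0.058 − 0.027) = 62,580.6452
Discount to today: PV = 62,580.6452 / (1 + 0.058)^3 = 62,580.6452 / 1.184287 = 52,842.46

52842.46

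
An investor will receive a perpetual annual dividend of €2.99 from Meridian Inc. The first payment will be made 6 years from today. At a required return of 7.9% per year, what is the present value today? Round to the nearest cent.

Value at end of year 5: C / r = €2.99 / 0.079 = €37.8481
Discount to today: PV = €37.8481 / (1 + 0.079)^5 = €37.8481 / 1.462538 = €25.88

€25.88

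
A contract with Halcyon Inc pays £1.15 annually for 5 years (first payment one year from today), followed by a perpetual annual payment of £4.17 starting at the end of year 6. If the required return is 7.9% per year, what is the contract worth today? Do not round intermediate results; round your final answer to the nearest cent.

£40.69

PV of 5-year annuity: £1.15 × [1 − (1+0.079)^−5] / 0.079 = 4.60374
Perpetuity value at year 5: £4.17 / 0.079 = 52.78481
PV of perpetuity: 52.78481 / (1+0.079)^5 = 36.09123
Total PV = 4.60374 + 36.09123 = 40.69498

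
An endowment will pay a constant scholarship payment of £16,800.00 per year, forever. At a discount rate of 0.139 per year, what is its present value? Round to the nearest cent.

£120863.31

Level perpetuity: PV = C / r = £16,800.00 / 0.139 = £120,863.31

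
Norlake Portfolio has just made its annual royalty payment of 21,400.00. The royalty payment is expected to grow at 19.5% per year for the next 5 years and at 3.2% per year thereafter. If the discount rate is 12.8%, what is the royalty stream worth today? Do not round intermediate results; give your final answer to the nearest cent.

D_1 = 25573.00000
D_2 = 30559.73500
D_3 = 36518.88333
D_4 = 43640.06557
D_5 = 52149.87836
Terminal value at year 5: TV = D_5×(1+g_2)/(r−g_2) = 53818.67447/0.096 = 560611.19237
P_0 = D_1/(1+r)^1 + D_2/(1+r)^2 + D_3/(1+r)^3 + D_4/(1+r)^4 + D_5/(1+r)^5 + TV/(1+r)^5
    = 22671.09929 + 24017.69827 + 25444.28142 + 26955.59955 + 28556.68569 + 306984.37120 = 434629.73542

434629.74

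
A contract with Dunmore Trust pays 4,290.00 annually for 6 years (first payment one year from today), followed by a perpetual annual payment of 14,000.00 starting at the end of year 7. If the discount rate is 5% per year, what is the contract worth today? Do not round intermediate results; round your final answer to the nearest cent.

230715.03

PV of 6-year annuity: 4,290.00 × [1 − (1+0.05)^−6] / 0.05 = 21774.71897
Perpetuity value at year 6: 14,000.00 / 0.05 = 280000.00000
PV of perpetuity: 280000.00000 / (1+0.05)^6 = 208940.31106
Total PV = 21774.71897 + 208940.31106 = 230715.03003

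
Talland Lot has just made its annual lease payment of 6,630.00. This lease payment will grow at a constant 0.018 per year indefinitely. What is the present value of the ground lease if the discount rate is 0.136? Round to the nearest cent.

57197.80

D₁ = D₀ × (1 + g) = 6,630.00 × 1.018 = 6,749.3400
Growing perpetuity: P = D₁ / (r − g) = 6,749.3400 / (0.136 − 0.018) = 57,197.80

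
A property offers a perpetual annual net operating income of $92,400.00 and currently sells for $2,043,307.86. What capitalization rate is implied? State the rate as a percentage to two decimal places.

P = C/r ⇒ r = C/P = $92,400.00/$2,043,307.86 = 0.045221

4.52%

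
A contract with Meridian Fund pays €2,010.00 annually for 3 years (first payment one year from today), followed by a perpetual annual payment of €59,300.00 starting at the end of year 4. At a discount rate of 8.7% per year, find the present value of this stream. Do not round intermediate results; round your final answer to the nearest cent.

PV of 3-year annuity: €2,010.00 × [1 − (1+0.087)^−3] / 0.087 = 5115.22902
Perpetuity value at year 3: €59,300.00 / 0.087 = 681609.19540
PV of perpetuity: 681609.19540 / (1+0.087)^3 = 530697.21494
Total PV = 5115.22902 + 530697.21494 = 535812.44395

€535812.44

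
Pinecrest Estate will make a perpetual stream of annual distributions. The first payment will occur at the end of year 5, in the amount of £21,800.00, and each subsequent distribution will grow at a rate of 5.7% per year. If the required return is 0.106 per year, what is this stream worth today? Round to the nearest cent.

Value at end of year 4: C₁ / (r − g) = £21,800.00 / (0.106 − 0.057) = £444,897.9592
Discount to today: PV = £444,897.9592 / (1 + 0.106)^4 = £444,897.9592 / 1.496306 = £297,330.80

£297330.80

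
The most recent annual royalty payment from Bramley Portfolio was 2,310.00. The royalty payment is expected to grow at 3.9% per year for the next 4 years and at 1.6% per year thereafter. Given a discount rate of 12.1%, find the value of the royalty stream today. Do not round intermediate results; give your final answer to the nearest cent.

D_1 = 2400.09000
D_2 = 2493.69351
D_3 = 2590.94756
D_4 = 2691.99451
Terminal value at year 4: TV = D_4×(1+g_2)/(r−g_2) = 2735.06642/0.105 = 26048.25166
P_0 = D_1/(1+r)^1 + D_2/(1+r)^2 + D_3/(1+r)^3 + D_4/(1+r)^4 + TV/(1+r)^4
    = 2141.02587 + 1984.41202 + 1839.25432 + 1704.71475 + 16495.14466 = 24164.55163

24164.55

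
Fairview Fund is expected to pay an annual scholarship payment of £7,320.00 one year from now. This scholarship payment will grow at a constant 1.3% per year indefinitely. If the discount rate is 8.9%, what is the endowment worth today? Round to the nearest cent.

£96315.79

Growing perpetuity: P = D₁ / (r − g) = £7,320.0000 / (0.089 − 0.013) = £96,315.79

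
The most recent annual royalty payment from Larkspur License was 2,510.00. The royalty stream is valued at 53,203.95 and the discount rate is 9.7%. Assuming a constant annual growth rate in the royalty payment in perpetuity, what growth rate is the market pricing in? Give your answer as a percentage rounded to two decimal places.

P = D₀(1+g)/(r−g) ⇒ P(r−g) = D₀(1+g) ⇒ g(P+D₀) = P·r − D₀
g = (P·r − D₀)/(P + D₀) = (53,203.95×0.097 − 2,510.00) / (53,203.95 + 2,510.00) = 0.047578

4.76%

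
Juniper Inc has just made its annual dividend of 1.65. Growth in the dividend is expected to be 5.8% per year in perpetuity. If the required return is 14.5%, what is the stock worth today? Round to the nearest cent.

20.07

D₁ = D₀ × (1 + g) = 1.65 × 1.058 = 1.7457
Growing perpetuity: P = D₁ / (r − g) = 1.7457 / (0.145 − 0.058) = 20.07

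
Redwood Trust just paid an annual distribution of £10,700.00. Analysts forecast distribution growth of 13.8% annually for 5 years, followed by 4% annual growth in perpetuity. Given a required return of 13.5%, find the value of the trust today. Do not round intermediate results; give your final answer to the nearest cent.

D_1 = 12176.60000
D_2 = 13856.97080
D_3 = 15769.23277
D_4 = 17945.38689
D_5 = 20421.85028
Terminal value at year 5: TV = D_5×(1+g_2)/(r−g_2) = 21238.72430/0.095 = 223565.51890
P_0 = D_1/(1+r)^1 + D_2/(1+r)^2 + D_3/(1+r)^3 + D_4/(1+r)^4 + D_5/(1+r)^5 + TV/(1+r)^5
    = 10728.28194 + 10756.63863 + 10785.07027 + 10813.57707 + 10842.15921 + 118693.11136 = 172618.83848

£172618.84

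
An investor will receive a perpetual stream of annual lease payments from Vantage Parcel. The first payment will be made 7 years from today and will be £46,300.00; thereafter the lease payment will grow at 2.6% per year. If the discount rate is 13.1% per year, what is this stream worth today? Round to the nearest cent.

£210676.48

Value at end of year 6: C₁ / (r − g) = £46,300.00 / (0.131 − 0.026) = £440,952.3810
Discount to today: PV = £440,952.3810 / (1 + 0.131)^6 = £440,952.3810 / 2.093031 = £210,676.48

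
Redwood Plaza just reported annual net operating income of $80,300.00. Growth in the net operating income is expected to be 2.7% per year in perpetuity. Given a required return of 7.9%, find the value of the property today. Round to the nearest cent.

D₁ = D₀ × (1 + g) = $80,300.00 × 1.027 = $82,468.1000
Growing perpetuity: P = D₁ / (r − g) = $82,468.1000 / (0.079 − 0.027) = $1,585,925.00

$1585925.00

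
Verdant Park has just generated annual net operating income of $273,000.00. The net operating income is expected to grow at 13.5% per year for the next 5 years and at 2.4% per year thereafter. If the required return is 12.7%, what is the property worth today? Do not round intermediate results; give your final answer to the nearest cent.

$4206149.31

D_1 = 309855.00000
D_2 = 351685.42500
D_3 = 399162.95737
D_4 = 453049.95662
D_5 = 514211.70076
Terminal value at year 5: TV = D_5×(1+g_2)/(r−g_2) = 526552.78158/0.103 = 5112162.92799
P_0 = D_1/(1+r)^1 + D_2/(1+r)^2 + D_3/(1+r)^3 + D_4/(1+r)^4 + D_5/(1+r)^5 + TV/(1+r)^5
    = 274937.88820 + 276889.53248 + 278855.03049 + 280834.48058 + 282827.98177 + 2811804.40128 = 4206149.31480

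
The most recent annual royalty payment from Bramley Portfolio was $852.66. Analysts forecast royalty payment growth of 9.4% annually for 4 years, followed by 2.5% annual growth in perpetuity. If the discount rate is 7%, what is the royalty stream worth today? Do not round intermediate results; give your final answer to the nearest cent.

D_1 = 932.81004
D_2 = 1020.49418
D_3 = 1116.42064
D_4 = 1221.36418
Terminal value at year 4: TV = D_4×(1+g_2)/(r−g_2) = 1251.89828/0.045 = 27819.96181
P_0 = D_1/(1+r)^1 + D_2/(1+r)^2 + D_3/(1+r)^3 + D_4/(1+r)^4 + TV/(1+r)^4
    = 871.78508 + 891.33914 + 911.33180 + 931.77288 + 21223.71566 = 24829.94457

$24829.94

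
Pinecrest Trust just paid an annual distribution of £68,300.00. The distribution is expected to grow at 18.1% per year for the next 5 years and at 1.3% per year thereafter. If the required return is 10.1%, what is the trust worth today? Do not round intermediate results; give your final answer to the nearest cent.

£1540062.23

D_1 = 80662.30000
D_2 = 95262.17630
D_3 = 112504.63021
D_4 = 132867.96828
D_5 = 156917.07054
Terminal value at year 5: TV = D_5×(1+g_2)/(r−g_2) = 158956.99245/0.088 = 1806329.45970
P_0 = D_1/(1+r)^1 + D_2/(1+r)^2 + D_3/(1+r)^3 + D_4/(1+r)^4 + D_5/(1+r)^5 + TV/(1+r)^5
    = 73262.76113 + 78586.12252 + 84296.28582 + 90421.35655 + 96991.48236 + 1116504.22310 = 1540062.23148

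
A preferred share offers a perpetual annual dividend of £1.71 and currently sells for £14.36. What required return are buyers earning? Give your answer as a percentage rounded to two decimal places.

11.91%

P = C/r ⇒ r = C/P = £1.71/£14.36 = 0.119081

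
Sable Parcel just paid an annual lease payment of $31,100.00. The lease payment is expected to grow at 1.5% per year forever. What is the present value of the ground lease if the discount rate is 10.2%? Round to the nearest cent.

D₁ = D₀ × (1 + g) = $31,100.00 × 1.015 = $31,566.5000
Growing perpetuity: P = D₁ / (r − g) = $31,566.5000 / (0.102 − 0.015) = $362,833.33

$362833.33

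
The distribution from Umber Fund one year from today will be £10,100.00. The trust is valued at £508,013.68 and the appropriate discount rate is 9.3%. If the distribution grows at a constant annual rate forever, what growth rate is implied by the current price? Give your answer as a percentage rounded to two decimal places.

7.31%

P = D₁/(r−g) ⇒ g = r − D₁/P = 0.093 − £10,100.00/£508,013.68 = 0.073119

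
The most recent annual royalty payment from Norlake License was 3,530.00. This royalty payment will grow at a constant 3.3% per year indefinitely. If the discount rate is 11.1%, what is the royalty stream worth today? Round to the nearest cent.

46749.87

D₁ = D₀ × (1 + g) = 3,530.00 × 1.033 = 3,646.4900
Growing perpetuity: P = D₁ / (r − g) = 3,646.4900 / (0.111 − 0.033) = 46,749.87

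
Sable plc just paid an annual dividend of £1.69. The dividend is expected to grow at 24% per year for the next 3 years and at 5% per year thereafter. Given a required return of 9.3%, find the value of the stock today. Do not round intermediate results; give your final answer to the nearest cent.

D_1 = 2.09560
D_2 = 2.59854
D_3 = 3.22219
Terminal value at year 3: TV = D_3×(1+g_2)/(r−g_2) = 3.38330/0.043 = 78.68150
P_0 = D_1/(1+r)^1 + D_2/(1+r)^2 + D_3/(1+r)^3 + TV/(1+r)^3
    = 1.91729 + 2.17515 + 2.46769 + 60.25764 = 66.81778

£66.82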